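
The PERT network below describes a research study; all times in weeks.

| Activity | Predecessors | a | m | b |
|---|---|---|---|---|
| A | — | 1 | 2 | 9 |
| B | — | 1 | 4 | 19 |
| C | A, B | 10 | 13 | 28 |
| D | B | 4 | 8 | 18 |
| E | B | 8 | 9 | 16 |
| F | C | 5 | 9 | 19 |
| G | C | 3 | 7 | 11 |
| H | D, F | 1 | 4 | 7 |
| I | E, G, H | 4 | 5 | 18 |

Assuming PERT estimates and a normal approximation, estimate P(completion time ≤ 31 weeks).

te_A = (1 + 4·2 + 9)/6 = 18/6 = 3; σ²_A = ((9−1)/6)² = 1.778
te_B = (1 + 4·4 + 19)/6 = 36/6 = 6; σ²_B = ((19−1)/6)² = 9.000
te_C = (10 + 4·13 + 28)/6 = 90/6 = 15; σ²_C = ((28−10)/6)² = 9.000
te_D = (4 + 4·8 + 18)/6 = 54/6 = 9; σ²_D = ((18−4)/6)² = 5.444
te_E = (8 + 4·9 + 16)/6 = 60/6 = 10; σ²_E = ((16−8)/6)² = 1.778
te_F = (5 + 4·9 + 19)/6 = 60/6 = 10; σ²_F = ((19−5)/6)² = 5.444
te_G = (3 + 4·7 + 11)/6 = 42/6 = 7; σ²_G = ((11−3)/6)² = 1.778
te_H = (1 + 4·4 + 7)/6 = 24/6 = 4; σ²_H = ((7−1)/6)² = 1.000
te_I = (4 + 4·5 + 18)/6 = 42/6 = 7; σ²_I = ((18−4)/6)² = 5.444

Forward pass:
ES_A = 0; EF_A = 3
ES_B = 0; EF_B = 6
ES_C = max(EF_A=3, EF_B=6) = 6; EF_C = 6+15 = 21
ES_D = 6; EF_D = 6+9 = 15
ES_E = 6; EF_E = 6+10 = 16
ES_F = 21; EF_F = 21+10 = 31
ES_G = 21; EF_G = 21+7 = 28
ES_H = max(EF_D=15, EF_F=31) = 31; EF_H = 31+4 = 35
ES_I = max(EF_E=16, EF_G=28, EF_H=35) = 35; EF_I = 35+7 = 42
Expected project duration μ = 42 weeks. Critical path: B → C → F → H → I.

Variance along critical path = 9.000 + 9.000 + 5.444 + 1.000 + 5.444 = 29.889; σ = √29.889 = 5.467 weeks.
Z = (31 − 42) / 5.467 = -2.012
P(T ≤ 31) = Φ(-2.012) ≈ 0.022

0.022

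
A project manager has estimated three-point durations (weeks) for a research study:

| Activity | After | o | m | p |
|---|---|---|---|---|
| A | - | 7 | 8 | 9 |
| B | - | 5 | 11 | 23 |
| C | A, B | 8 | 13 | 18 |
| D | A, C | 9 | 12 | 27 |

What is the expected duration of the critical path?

te_A = (7 + 4·8 + 9)/6 = 48/6 = 8
te_B = (5 + 4·11 + 23)/6 = 72/6 = 12
te_C = (8 + 4·13 + 18)/6 = 78/6 = 13
te_D = (9 + 4·12 + 27)/6 = 84/6 = 14

Forward pass:
ES_A = 0; EF_A = 8
ES_B = 0; EF_B = 12
ES_C = max(EF_A=8, EF_B=12) = 12; EF_C = 12+13 = 25
ES_D = max(EF_A=8, EF_C=25) = 25; EF_D = 25+14 = 39
Expected project duration μ = 39 weeks. Critical path: B → C → D.

39 weeks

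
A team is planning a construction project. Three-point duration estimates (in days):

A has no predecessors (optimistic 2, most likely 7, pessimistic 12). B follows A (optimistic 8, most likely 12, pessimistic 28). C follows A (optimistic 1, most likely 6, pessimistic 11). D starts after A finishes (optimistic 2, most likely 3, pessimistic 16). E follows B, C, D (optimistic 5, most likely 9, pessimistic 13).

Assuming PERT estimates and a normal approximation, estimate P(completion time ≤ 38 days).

0.978

te_A = (2 + 4·7 + 12)/6 = 42/6 = 7; σ²_A = ((12−2)/6)² = 2.778
te_B = (8 + 4·12 + 28)/6 = 84/6 = 14; σ²_B = ((28−8)/6)² = 11.111
te_C = (1 + 4·6 + 11)/6 = 36/6 = 6; σ²_C = ((11−1)/6)² = 2.778
te_D = (2 + 4·3 + 16)/6 = 30/6 = 5; σ²_D = ((16−2)/6)² = 5.444
te_E = (5 + 4·9 + 13)/6 = 54/6 = 9; σ²_E = ((13−5)/6)² = 1.778

Forward pass:
ES_A = 0; EF_A = 7
ES_B = 7; EF_B = 7+14 = 21
ES_C = 7; EF_C = 7+6 = 13
ES_D = 7; EF_D = 7+5 = 12
ES_E = max(EF_B=21, EF_C=13, EF_D=12) = 21; EF_E = 21+9 = 30
Expected project duration μ = 30 days. Critical path: A → B → E.

Variance along critical path = 2.778 + 11.111 + 1.778 = 15.667; σ = √15.667 = 3.958 days.
Z = (38 − 30) / 3.958 = 2.021
P(T ≤ 38) = Φ(2.021) ≈ 0.978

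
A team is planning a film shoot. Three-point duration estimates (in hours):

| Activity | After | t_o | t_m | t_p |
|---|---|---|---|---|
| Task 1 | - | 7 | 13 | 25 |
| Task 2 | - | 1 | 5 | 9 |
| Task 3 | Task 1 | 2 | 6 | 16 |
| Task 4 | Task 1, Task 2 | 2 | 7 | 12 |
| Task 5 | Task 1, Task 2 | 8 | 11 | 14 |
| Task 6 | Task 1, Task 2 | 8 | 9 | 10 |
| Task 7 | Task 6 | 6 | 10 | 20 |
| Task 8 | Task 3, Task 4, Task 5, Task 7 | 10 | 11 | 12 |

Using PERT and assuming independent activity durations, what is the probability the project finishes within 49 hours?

te_Task 1 = (7 + 4·13 + 25)/6 = 84/6 = 14; σ²_Task 1 = ((25−7)/6)² = 9.000
te_Task 2 = (1 + 4·5 + 9)/6 = 30/6 = 5; σ²_Task 2 = ((9−1)/6)² = 1.778
te_Task 3 = (2 + 4·6 + 16)/6 = 42/6 = 7; σ²_Task 3 = ((16−2)/6)² = 5.444
te_Task 4 = (2 + 4·7 + 12)/6 = 42/6 = 7; σ²_Task 4 = ((12−2)/6)² = 2.778
te_Task 5 = (8 + 4·11 + 14)/6 = 66/6 = 11; σ²_Task 5 = ((14−8)/6)² = 1.000
te_Task 6 = (8 + 4·9 + 10)/6 = 54/6 = 9; σ²_Task 6 = ((10−8)/6)² = 0.111
te_Task 7 = (6 + 4·10 + 20)/6 = 66/6 = 11; σ²_Task 7 = ((20−6)/6)² = 5.444
te_Task 8 = (10 + 4·11 + 12)/6 = 66/6 = 11; σ²_Task 8 = ((12−10)/6)² = 0.111

Forward pass:
ES_Task 1 = 0; EF_Task 1 = 14
ES_Task 2 = 0; EF_Task 2 = 5
ES_Task 3 = 14; EF_Task 3 = 14+7 = 21
ES_Task 4 = max(EF_Task 1=14, EF_Task 2=5) = 14; EF_Task 4 = 14+7 = 21
ES_Task 5 = max(EF_Task 1=14, EF_Task 2=5) = 14; EF_Task 5 = 14+11 = 25
ES_Task 6 = max(EF_Task 1=14, EF_Task 2=5) = 14; EF_Task 6 = 14+9 = 23
ES_Task 7 = 23; EF_Task 7 = 23+11 = 34
ES_Task 8 = max(EF_Task 3=21, EF_Task 4=21, EF_Task 5=25, EF_Task 7=34) = 34; EF_Task 8 = 34+11 = 45
Expected project duration μ = 45 hours. Critical path: Task 1 → Task 6 → Task 7 → Task 8.

Variance along critical path = 9.000 + 0.111 + 5.444 + 0.111 = 14.667; σ = √14.667 = 3.830 hours.
Z = (49 − 45) / 3.830 = 1.044
P(T ≤ 49) = Φ(1.044) ≈ 0.852

0.852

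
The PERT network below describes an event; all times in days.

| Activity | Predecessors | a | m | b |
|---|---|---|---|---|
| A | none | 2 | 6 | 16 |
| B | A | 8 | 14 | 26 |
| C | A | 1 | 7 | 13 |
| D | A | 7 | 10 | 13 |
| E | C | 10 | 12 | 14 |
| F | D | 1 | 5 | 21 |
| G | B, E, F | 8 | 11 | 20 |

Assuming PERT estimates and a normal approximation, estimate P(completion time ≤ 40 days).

te_A = (2 + 4·6 + 16)/6 = 42/6 = 7; σ²_A = ((16−2)/6)² = 5.444
te_B = (8 + 4·14 + 26)/6 = 90/6 = 15; σ²_B = ((26−8)/6)² = 9.000
te_C = (1 + 4·7 + 13)/6 = 42/6 = 7; σ²_C = ((13−1)/6)² = 4.000
te_D = (7 + 4·10 + 13)/6 = 60/6 = 10; σ²_D = ((13−7)/6)² = 1.000
te_E = (10 + 4·12 + 14)/6 = 72/6 = 12; σ²_E = ((14−10)/6)² = 0.444
te_F = (1 + 4·5 + 21)/6 = 42/6 = 7; σ²_F = ((21−1)/6)² = 11.111
te_G = (8 + 4·11 + 20)/6 = 72/6 = 12; σ²_G = ((20−8)/6)² = 4.000

Forward pass:
ES_A = 0; EF_A = 7
ES_B = 7; EF_B = 7+15 = 22
ES_C = 7; EF_C = 7+7 = 14
ES_D = 7; EF_D = 7+10 = 17
ES_E = 14; EF_E = 14+12 = 26
ES_F = 17; EF_F = 17+7 = 24
ES_G = max(EF_B=22, EF_E=26, EF_F=24) = 26; EF_G = 26+12 = 38
Expected project duration μ = 38 days. Critical path: A → C → E → G.

Variance along critical path = 5.444 + 4.000 + 0.444 + 4.000 = 13.889; σ = √13.889 = 3.727 days.
Z = (40 − 38) / 3.727 = 0.537
P(T ≤ 40) = Φ(0.537) ≈ 0.704

0.704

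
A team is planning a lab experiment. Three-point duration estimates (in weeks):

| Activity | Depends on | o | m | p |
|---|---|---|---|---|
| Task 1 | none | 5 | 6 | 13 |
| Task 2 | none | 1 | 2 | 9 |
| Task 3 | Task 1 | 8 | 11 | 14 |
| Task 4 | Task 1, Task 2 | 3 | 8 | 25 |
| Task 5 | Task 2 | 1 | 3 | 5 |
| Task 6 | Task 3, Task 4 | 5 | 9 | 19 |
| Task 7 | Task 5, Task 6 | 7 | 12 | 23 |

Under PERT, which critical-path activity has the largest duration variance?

te_Task 1 = (5 + 4·6 + 13)/6 = 42/6 = 7; σ²_Task 1 = ((13−5)/6)² = 1.778
te_Task 2 = (1 + 4·2 + 9)/6 = 18/6 = 3; σ²_Task 2 = ((9−1)/6)² = 1.778
te_Task 3 = (8 + 4·11 + 14)/6 = 66/6 = 11; σ²_Task 3 = ((14−8)/6)² = 1.000
te_Task 4 = (3 + 4·8 + 25)/6 = 60/6 = 10; σ²_Task 4 = ((25−3)/6)² = 13.444
te_Task 5 = (1 + 4·3 + 5)/6 = 18/6 = 3; σ²_Task 5 = ((5−1)/6)² = 0.444
te_Task 6 = (5 + 4·9 + 19)/6 = 60/6 = 10; σ²_Task 6 = ((19−5)/6)² = 5.444
te_Task 7 = (7 + 4·12 + 23)/6 = 78/6 = 13; σ²_Task 7 = ((23−7)/6)² = 7.111

Forward pass:
ES_Task 1 = 0; EF_Task 1 = 7
ES_Task 2 = 0; EF_Task 2 = 3
ES_Task 3 = 7; EF_Task 3 = 7+11 = 18
ES_Task 4 = max(EF_Task 1=7, EF_Task 2=3) = 7; EF_Task 4 = 7+10 = 17
ES_Task 5 = 3; EF_Task 5 = 3+3 = 6
ES_Task 6 = max(EF_Task 3=18, EF_Task 4=17) = 18; EF_Task 6 = 18+10 = 28
ES_Task 7 = max(EF_Task 5=6, EF_Task 6=28) = 28; EF_Task 7 = 28+13 = 41
Expected project duration μ = 41 weeks. Critical path: Task 1 → Task 3 → Task 6 → Task 7.

Variances on critical path: σ²_Task 1=1.778, σ²_Task 3=1.000, σ²_Task 6=5.444, σ²_Task 7=7.111.
Largest is σ²_Task 7 = 7.111.

Task 7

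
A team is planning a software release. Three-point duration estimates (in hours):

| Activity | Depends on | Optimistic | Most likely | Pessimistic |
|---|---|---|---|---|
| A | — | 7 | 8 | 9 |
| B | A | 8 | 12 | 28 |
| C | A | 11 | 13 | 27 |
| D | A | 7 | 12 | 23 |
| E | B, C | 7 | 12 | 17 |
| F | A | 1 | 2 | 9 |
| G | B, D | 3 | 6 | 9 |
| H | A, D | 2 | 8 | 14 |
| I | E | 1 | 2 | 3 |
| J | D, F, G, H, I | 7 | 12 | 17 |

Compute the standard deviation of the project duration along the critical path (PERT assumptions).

te_A = (7 + 4·8 + 9)/6 = 48/6 = 8; σ²_A = ((9−7)/6)² = 0.111
te_B = (8 + 4·12 + 28)/6 = 84/6 = 14; σ²_B = ((28−8)/6)² = 11.111
te_C = (11 + 4·13 + 27)/6 = 90/6 = 15; σ²_C = ((27−11)/6)² = 7.111
te_D = (7 + 4·12 + 23)/6 = 78/6 = 13; σ²_D = ((23−7)/6)² = 7.111
te_E = (7 + 4·12 + 17)/6 = 72/6 = 12; σ²_E = ((17−7)/6)² = 2.778
te_F = (1 + 4·2 + 9)/6 = 18/6 = 3; σ²_F = ((9−1)/6)² = 1.778
te_G = (3 + 4·6 + 9)/6 = 36/6 = 6; σ²_G = ((9−3)/6)² = 1.000
te_H = (2 + 4·8 + 14)/6 = 48/6 = 8; σ²_H = ((14−2)/6)² = 4.000
te_I = (1 + 4·2 + 3)/6 = 12/6 = 2; σ²_I = ((3−1)/6)² = 0.111
te_J = (7 + 4·12 + 17)/6 = 72/6 = 12; σ²_J = ((17−7)/6)² = 2.778

Forward pass:
ES_A = 0; EF_A = 8
ES_B = 8; EF_B = 8+14 = 22
ES_C = 8; EF_C = 8+15 = 23
ES_D = 8; EF_D = 8+13 = 21
ES_E = max(EF_B=22, EF_C=23) = 23; EF_E = 23+12 = 35
ES_F = 8; EF_F = 8+3 = 11
ES_G = max(EF_B=22, EF_D=21) = 22; EF_G = 22+6 = 28
ES_H = max(EF_A=8, EF_D=21) = 21; EF_H = 21+8 = 29
ES_I = 35; EF_I = 35+2 = 37
ES_J = max(EF_D=21, EF_F=11, EF_G=28, EF_H=29, EF_I=37) = 37; EF_J = 37+12 = 49
Expected project duration μ = 49 hours. Critical path: A → C → E → I → J.

Variance along critical path = 0.111 + 7.111 + 2.778 + 0.111 + 2.778 = 12.889
σ = √12.889 = 3.590 hours

3.59 hours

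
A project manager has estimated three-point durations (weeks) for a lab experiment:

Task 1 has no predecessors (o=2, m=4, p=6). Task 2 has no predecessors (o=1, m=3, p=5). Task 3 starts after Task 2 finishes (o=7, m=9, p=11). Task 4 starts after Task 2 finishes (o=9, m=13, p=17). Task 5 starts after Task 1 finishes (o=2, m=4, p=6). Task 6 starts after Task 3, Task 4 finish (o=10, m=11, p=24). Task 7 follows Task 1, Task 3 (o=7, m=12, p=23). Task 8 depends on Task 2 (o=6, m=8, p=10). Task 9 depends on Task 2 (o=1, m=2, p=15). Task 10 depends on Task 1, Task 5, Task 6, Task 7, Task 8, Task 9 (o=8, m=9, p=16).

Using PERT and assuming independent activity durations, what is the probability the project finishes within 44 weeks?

0.948

te_Task 1 = (2 + 4·4 + 6)/6 = 24/6 = 4; σ²_Task 1 = ((6−2)/6)² = 0.444
te_Task 2 = (1 + 4·3 + 5)/6 = 18/6 = 3; σ²_Task 2 = ((5−1)/6)² = 0.444
te_Task 3 = (7 + 4·9 + 11)/6 = 54/6 = 9; σ²_Task 3 = ((11−7)/6)² = 0.444
te_Task 4 = (9 + 4·13 + 17)/6 = 78/6 = 13; σ²_Task 4 = ((17−9)/6)² = 1.778
te_Task 5 = (2 + 4·4 + 6)/6 = 24/6 = 4; σ²_Task 5 = ((6−2)/6)² = 0.444
te_Task 6 = (10 + 4·11 + 24)/6 = 78/6 = 13; σ²_Task 6 = ((24−10)/6)² = 5.444
te_Task 7 = (7 + 4·12 + 23)/6 = 78/6 = 13; σ²_Task 7 = ((23−7)/6)² = 7.111
te_Task 8 = (6 + 4·8 + 10)/6 = 48/6 = 8; σ²_Task 8 = ((10−6)/6)² = 0.444
te_Task 9 = (1 + 4·2 + 15)/6 = 24/6 = 4; σ²_Task 9 = ((15−1)/6)² = 5.444
te_Task 10 = (8 + 4·9 + 16)/6 = 60/6 = 10; σ²_Task 10 = ((16−8)/6)² = 1.778

Forward pass:
ES_Task 1 = 0; EF_Task 1 = 4
ES_Task 2 = 0; EF_Task 2 = 3
ES_Task 3 = 3; EF_Task 3 = 3+9 = 12
ES_Task 4 = 3; EF_Task 4 = 3+13 = 16
ES_Task 5 = 4; EF_Task 5 = 4+4 = 8
ES_Task 6 = max(EF_Task 3=12, EF_Task 4=16) = 16; EF_Task 6 = 16+13 = 29
ES_Task 7 = max(EF_Task 1=4, EF_Task 3=12) = 12; EF_Task 7 = 12+13 = 25
ES_Task 8 = 3; EF_Task 8 = 3+8 = 11
ES_Task 9 = 3; EF_Task 9 = 3+4 = 7
ES_Task 10 = max(EF_Task 1=4, EF_Task 5=8, EF_Task 6=29, EF_Task 7=25, EF_Task 8=11, EF_Task 9=7) = 29; EF_Task 10 = 29+10 = 39
Expected project duration μ = 39 weeks. Critical path: Task 2 → Task 4 → Task 6 → Task 10.

Variance along critical path = 0.444 + 1.778 + 5.444 + 1.778 = 9.444; σ = √9.444 = 3.073 weeks.
Z = (44 − 39) / 3.073 = 1.627
P(T ≤ 44) = Φ(1.627) ≈ 0.948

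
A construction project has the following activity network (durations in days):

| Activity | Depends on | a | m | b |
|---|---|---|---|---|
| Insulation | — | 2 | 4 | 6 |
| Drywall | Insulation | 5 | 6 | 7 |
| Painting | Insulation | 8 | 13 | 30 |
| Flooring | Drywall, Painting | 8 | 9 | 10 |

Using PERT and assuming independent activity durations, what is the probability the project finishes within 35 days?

0.969

te_Insulation = (2 + 4·4 + 6)/6 = 24/6 = 4; σ²_Insulation = ((6−2)/6)² = 0.444
te_Drywall = (5 + 4·6 + 7)/6 = 36/6 = 6; σ²_Drywall = ((7−5)/6)² = 0.111
te_Painting = (8 + 4·13 + 30)/6 = 90/6 = 15; σ²_Painting = ((30−8)/6)² = 13.444
te_Flooring = (8 + 4·9 + 10)/6 = 54/6 = 9; σ²_Flooring = ((10−8)/6)² = 0.111

Forward pass:
ES_Insulation = 0; EF_Insulation = 4
ES_Drywall = 4; EF_Drywall = 4+6 = 10
ES_Painting = 4; EF_Painting = 4+15 = 19
ES_Flooring = max(EF_Drywall=10, EF_Painting=19) = 19; EF_Flooring = 19+9 = 28
Expected project duration μ = 28 days. Critical path: Insulation → Painting → Flooring.

Variance along critical path = 0.444 + 13.444 + 0.111 = 14.000; σ = √14.000 = 3.742 days.
Z = (35 − 28) / 3.742 = 1.871
P(T ≤ 35) = Φ(1.871) ≈ 0.969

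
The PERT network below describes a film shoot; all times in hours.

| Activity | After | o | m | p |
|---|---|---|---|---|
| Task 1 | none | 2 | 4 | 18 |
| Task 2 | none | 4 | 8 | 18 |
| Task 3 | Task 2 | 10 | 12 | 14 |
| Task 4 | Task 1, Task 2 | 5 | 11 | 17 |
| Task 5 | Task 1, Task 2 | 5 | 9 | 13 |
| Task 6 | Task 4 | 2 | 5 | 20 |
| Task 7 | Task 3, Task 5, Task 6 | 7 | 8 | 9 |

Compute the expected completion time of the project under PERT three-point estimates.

te_Task 1 = (2 + 4·4 + 18)/6 = 36/6 = 6
te_Task 2 = (4 + 4·8 + 18)/6 = 54/6 = 9
te_Task 3 = (10 + 4·12 + 14)/6 = 72/6 = 12
te_Task 4 = (5 + 4·11 + 17)/6 = 66/6 = 11
te_Task 5 = (5 + 4·9 + 13)/6 = 54/6 = 9
te_Task 6 = (2 + 4·5 + 20)/6 = 42/6 = 7
te_Task 7 = (7 + 4·8 + 9)/6 = 48/6 = 8

Forward pass:
ES_Task 1 = 0; EF_Task 1 = 6
ES_Task 2 = 0; EF_Task 2 = 9
ES_Task 3 = 9; EF_Task 3 = 9+12 = 21
ES_Task 4 = max(EF_Task 1=6, EF_Task 2=9) = 9; EF_Task 4 = 9+11 = 20
ES_Task 5 = max(EF_Task 1=6, EF_Task 2=9) = 9; EF_Task 5 = 9+9 = 18
ES_Task 6 = 20; EF_Task 6 = 20+7 = 27
ES_Task 7 = max(EF_Task 3=21, EF_Task 5=18, EF_Task 6=27) = 27; EF_Task 7 = 27+8 = 35
Expected project duration μ = 35 hours. Critical path: Task 2 → Task 4 → Task 6 → Task 7.

35 hours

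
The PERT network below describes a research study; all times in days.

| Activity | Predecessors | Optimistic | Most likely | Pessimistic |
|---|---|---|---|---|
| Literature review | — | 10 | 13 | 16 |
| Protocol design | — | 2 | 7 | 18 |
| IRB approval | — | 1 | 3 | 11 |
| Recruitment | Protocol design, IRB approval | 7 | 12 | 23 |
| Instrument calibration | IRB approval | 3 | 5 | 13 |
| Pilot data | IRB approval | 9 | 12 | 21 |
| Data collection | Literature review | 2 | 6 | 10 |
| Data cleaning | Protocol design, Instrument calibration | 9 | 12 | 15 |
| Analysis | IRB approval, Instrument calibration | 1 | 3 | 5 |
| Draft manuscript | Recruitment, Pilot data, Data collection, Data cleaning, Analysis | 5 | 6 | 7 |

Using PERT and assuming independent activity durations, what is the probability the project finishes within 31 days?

0.877

te_Literature review = (10 + 4·13 + 16)/6 = 78/6 = 13; σ²_Literature review = ((16−10)/6)² = 1.000
te_Protocol design = (2 + 4·7 + 18)/6 = 48/6 = 8; σ²_Protocol design = ((18−2)/6)² = 7.111
te_IRB approval = (1 + 4·3 + 11)/6 = 24/6 = 4; σ²_IRB approval = ((11−1)/6)² = 2.778
te_Recruitment = (7 + 4·12 + 23)/6 = 78/6 = 13; σ²_Recruitment = ((23−7)/6)² = 7.111
te_Instrument calibration = (3 + 4·5 + 13)/6 = 36/6 = 6; σ²_Instrument calibration = ((13−3)/6)² = 2.778
te_Pilot data = (9 + 4·12 + 21)/6 = 78/6 = 13; σ²_Pilot data = ((21−9)/6)² = 4.000
te_Data collection = (2 + 4·6 + 10)/6 = 36/6 = 6; σ²_Data collection = ((10−2)/6)² = 1.778
te_Data cleaning = (9 + 4·12 + 15)/6 = 72/6 = 12; σ²_Data cleaning = ((15−9)/6)² = 1.000
te_Analysis = (1 + 4·3 + 5)/6 = 18/6 = 3; σ²_Analysis = ((5−1)/6)² = 0.444
te_Draft manuscript = (5 + 4·6 + 7)/6 = 36/6 = 6; σ²_Draft manuscript = ((7−5)/6)² = 0.111

Forward pass:
ES_Literature review = 0; EF_Literature review = 13
ES_Protocol design = 0; EF_Protocol design = 8
ES_IRB approval = 0; EF_IRB approval = 4
ES_Recruitment = max(EF_Protocol design=8, EF_IRB approval=4) = 8; EF_Recruitment = 8+13 = 21
ES_Instrument calibration = 4; EF_Instrument calibration = 4+6 = 10
ES_Pilot data = 4; EF_Pilot data = 4+13 = 17
ES_Data collection = 13; EF_Data collection = 13+6 = 19
ES_Data cleaning = max(EF_Protocol design=8, EF_Instrument calibration=10) = 10; EF_Data cleaning = 10+12 = 22
ES_Analysis = max(EF_IRB approval=4, EF_Instrument calibration=10) = 10; EF_Analysis = 10+3 = 13
ES_Draft manuscript = max(EF_Recruitment=21, EF_Pilot data=17, EF_Data collection=19, EF_Data cleaning=22, EF_Analysis=13) = 22; EF_Draft manuscript = 22+6 = 28
Expected project duration μ = 28 days. Critical path: IRB approval → Instrument calibration → Data cleaning → Draft manuscript.

Variance along critical path = 2.778 + 2.778 + 1.000 + 0.111 = 6.667; σ = √6.667 = 2.582 days.
Z = (31 − 28) / 2.582 = 1.162
P(T ≤ 31) = Φ(1.162) ≈ 0.877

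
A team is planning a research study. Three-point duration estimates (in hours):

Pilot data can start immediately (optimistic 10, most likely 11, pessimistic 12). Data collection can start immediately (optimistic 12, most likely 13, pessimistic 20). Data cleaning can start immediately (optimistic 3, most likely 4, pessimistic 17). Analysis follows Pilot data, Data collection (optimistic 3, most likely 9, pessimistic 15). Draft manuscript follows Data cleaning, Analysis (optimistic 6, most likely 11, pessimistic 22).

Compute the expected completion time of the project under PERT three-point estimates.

te_Pilot data = (10 + 4·11 + 12)/6 = 66/6 = 11
te_Data collection = (12 + 4·13 + 20)/6 = 84/6 = 14
te_Data cleaning = (3 + 4·4 + 17)/6 = 36/6 = 6
te_Analysis = (3 + 4·9 + 15)/6 = 54/6 = 9
te_Draft manuscript = (6 + 4·11 + 22)/6 = 72/6 = 12

Forward pass:
ES_Pilot data = 0; EF_Pilot data = 11
ES_Data collection = 0; EF_Data collection = 14
ES_Data cleaning = 0; EF_Data cleaning = 6
ES_Analysis = max(EF_Pilot data=11, EF_Data collection=14) = 14; EF_Analysis = 14+9 = 23
ES_Draft manuscript = max(EF_Data cleaning=6, EF_Analysis=23) = 23; EF_Draft manuscript = 23+12 = 35
Expected project duration μ = 35 hours. Critical path: Data collection → Analysis → Draft manuscript.

35 hours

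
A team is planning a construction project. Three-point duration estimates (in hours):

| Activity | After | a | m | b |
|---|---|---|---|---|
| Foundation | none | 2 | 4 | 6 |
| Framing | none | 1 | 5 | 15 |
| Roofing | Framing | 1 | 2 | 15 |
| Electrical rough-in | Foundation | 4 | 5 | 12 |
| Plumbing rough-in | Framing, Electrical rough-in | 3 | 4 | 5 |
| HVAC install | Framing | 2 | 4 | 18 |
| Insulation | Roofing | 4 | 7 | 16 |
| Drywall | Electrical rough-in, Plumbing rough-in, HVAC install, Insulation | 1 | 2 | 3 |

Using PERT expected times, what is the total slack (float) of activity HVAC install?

te_Foundation = (2 + 4·4 + 6)/6 = 24/6 = 4
te_Framing = (1 + 4·5 + 15)/6 = 36/6 = 6
te_Roofing = (1 + 4·2 + 15)/6 = 24/6 = 4
te_Electrical rough-in = (4 + 4·5 + 12)/6 = 36/6 = 6
te_Plumbing rough-in = (3 + 4·4 + 5)/6 = 24/6 = 4
te_HVAC install = (2 + 4·4 + 18)/6 = 36/6 = 6
te_Insulation = (4 + 4·7 + 16)/6 = 48/6 = 8
te_Drywall = (1 + 4·2 + 3)/6 = 12/6 = 2

Forward pass:
ES_Foundation = 0; EF_Foundation = 4
ES_Framing = 0; EF_Framing = 6
ES_Roofing = 6; EF_Roofing = 6+4 = 10
ES_Electrical rough-in = 4; EF_Electrical rough-in = 4+6 = 10
ES_Plumbing rough-in = max(EF_Framing=6, EF_Electrical rough-in=10) = 10; EF_Plumbing rough-in = 10+4 = 14
ES_HVAC install = 6; EF_HVAC install = 6+6 = 12
ES_Insulation = 10; EF_Insulation = 10+8 = 18
ES_Drywall = max(EF_Electrical rough-in=10, EF_Plumbing rough-in=14, EF_HVAC install=12, EF_Insulation=18) = 18; EF_Drywall = 18+2 = 20
Expected project duration μ = 20 hours. Critical path: Framing → Roofing → Insulation → Drywall.

Backward pass:
LF_Drywall = 20; LS_Drywall = 20−2 = 18
LF_Insulation = LS_Drywall = 18; LS_Insulation = 18−8 = 10
LF_HVAC install = LS_Drywall = 18; LS_HVAC install = 18−6 = 12
LF_Plumbing rough-in = LS_Drywall = 18; LS_Plumbing rough-in = 18−4 = 14
LF_Electrical rough-in = min(LS_Plumbing rough-in=14, LS_Drywall=18) = 14; LS_Electrical rough-in = 14−6 = 8
LF_Roofing = LS_Insulation = 10; LS_Roofing = 10−4 = 6
LF_Framing = min(LS_Roofing=6, LS_Plumbing rough-in=14, LS_HVAC install=12) = 6; LS_Framing = 6−6 = 0
LF_Foundation = LS_Electrical rough-in = 8; LS_Foundation = 8−4 = 4
Slack_HVAC install = LS_HVAC install − ES_HVAC install = 12 − 6 = 6

6 hours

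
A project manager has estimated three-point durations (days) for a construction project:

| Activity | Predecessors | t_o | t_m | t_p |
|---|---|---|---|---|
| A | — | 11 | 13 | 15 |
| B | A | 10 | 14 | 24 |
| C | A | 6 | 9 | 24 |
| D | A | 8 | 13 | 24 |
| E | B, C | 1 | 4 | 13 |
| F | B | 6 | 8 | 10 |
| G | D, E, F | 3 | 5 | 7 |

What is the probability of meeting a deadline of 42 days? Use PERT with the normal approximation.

0.650

te_A = (11 + 4·13 + 15)/6 = 78/6 = 13; σ²_A = ((15−11)/6)² = 0.444
te_B = (10 + 4·14 + 24)/6 = 90/6 = 15; σ²_B = ((24−10)/6)² = 5.444
te_C = (6 + 4·9 + 24)/6 = 66/6 = 11; σ²_C = ((24−6)/6)² = 9.000
te_D = (8 + 4·13 + 24)/6 = 84/6 = 14; σ²_D = ((24−8)/6)² = 7.111
te_E = (1 + 4·4 + 13)/6 = 30/6 = 5; σ²_E = ((13−1)/6)² = 4.000
te_F = (6 + 4·8 + 10)/6 = 48/6 = 8; σ²_F = ((10−6)/6)² = 0.444
te_G = (3 + 4·5 + 7)/6 = 30/6 = 5; σ²_G = ((7−3)/6)² = 0.444

Forward pass:
ES_A = 0; EF_A = 13
ES_B = 13; EF_B = 13+15 = 28
ES_C = 13; EF_C = 13+11 = 24
ES_D = 13; EF_D = 13+14 = 27
ES_E = max(EF_B=28, EF_C=24) = 28; EF_E = 28+5 = 33
ES_F = 28; EF_F = 28+8 = 36
ES_G = max(EF_D=27, EF_E=33, EF_F=36) = 36; EF_G = 36+5 = 41
Expected project duration μ = 41 days. Critical path: A → B → F → G.

Variance along critical path = 0.444 + 5.444 + 0.444 + 0.444 = 6.778; σ = √6.778 = 2.603 days.
Z = (42 − 41) / 2.603 = 0.384
P(T ≤ 42) = Φ(0.384) ≈ 0.650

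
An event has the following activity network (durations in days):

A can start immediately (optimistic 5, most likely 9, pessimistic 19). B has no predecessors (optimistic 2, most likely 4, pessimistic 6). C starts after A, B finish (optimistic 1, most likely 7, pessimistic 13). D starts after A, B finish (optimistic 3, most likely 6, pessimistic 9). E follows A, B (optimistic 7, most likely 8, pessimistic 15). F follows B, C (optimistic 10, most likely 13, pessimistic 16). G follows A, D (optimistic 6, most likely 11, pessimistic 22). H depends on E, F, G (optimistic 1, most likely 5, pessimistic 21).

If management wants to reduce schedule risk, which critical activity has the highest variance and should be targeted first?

H

te_A = (5 + 4·9 + 19)/6 = 60/6 = 10; σ²_A = ((19−5)/6)² = 5.444
te_B = (2 + 4·4 + 6)/6 = 24/6 = 4; σ²_B = ((6−2)/6)² = 0.444
te_C = (1 + 4·7 + 13)/6 = 42/6 = 7; σ²_C = ((13−1)/6)² = 4.000
te_D = (3 + 4·6 + 9)/6 = 36/6 = 6; σ²_D = ((9−3)/6)² = 1.000
te_E = (7 + 4·8 + 15)/6 = 54/6 = 9; σ²_E = ((15−7)/6)² = 1.778
te_F = (10 + 4·13 + 16)/6 = 78/6 = 13; σ²_F = ((16−10)/6)² = 1.000
te_G = (6 + 4·11 + 22)/6 = 72/6 = 12; σ²_G = ((22−6)/6)² = 7.111
te_H = (1 + 4·5 + 21)/6 = 42/6 = 7; σ²_H = ((21−1)/6)² = 11.111

Forward pass:
ES_A = 0; EF_A = 10
ES_B = 0; EF_B = 4
ES_C = max(EF_A=10, EF_B=4) = 10; EF_C = 10+7 = 17
ES_D = max(EF_A=10, EF_B=4) = 10; EF_D = 10+6 = 16
ES_E = max(EF_A=10, EF_B=4) = 10; EF_E = 10+9 = 19
ES_F = max(EF_B=4, EF_C=17) = 17; EF_F = 17+13 = 30
ES_G = max(EF_A=10, EF_D=16) = 16; EF_G = 16+12 = 28
ES_H = max(EF_E=19, EF_F=30, EF_G=28) = 30; EF_H = 30+7 = 37
Expected project duration μ = 37 days. Critical path: A → C → F → H.

Variances on critical path: σ²_A=5.444, σ²_C=4.000, σ²_F=1.000, σ²_H=11.111.
Largest is σ²_H = 11.111.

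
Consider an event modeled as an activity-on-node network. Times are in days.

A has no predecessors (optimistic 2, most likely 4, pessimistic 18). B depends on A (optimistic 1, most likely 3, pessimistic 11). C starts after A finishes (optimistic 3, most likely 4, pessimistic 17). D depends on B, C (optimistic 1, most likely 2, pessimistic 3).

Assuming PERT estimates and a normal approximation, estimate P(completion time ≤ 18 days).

0.869

te_A = (2 + 4·4 + 18)/6 = 36/6 = 6; σ²_A = ((18−2)/6)² = 7.111
te_B = (1 + 4·3 + 11)/6 = 24/6 = 4; σ²_B = ((11−1)/6)² = 2.778
te_C = (3 + 4·4 + 17)/6 = 36/6 = 6; σ²_C = ((17−3)/6)² = 5.444
te_D = (1 + 4·2 + 3)/6 = 12/6 = 2; σ²_D = ((3−1)/6)² = 0.111

Forward pass:
ES_A = 0; EF_A = 6
ES_B = 6; EF_B = 6+4 = 10
ES_C = 6; EF_C = 6+6 = 12
ES_D = max(EF_B=10, EF_C=12) = 12; EF_D = 12+2 = 14
Expected project duration μ = 14 days. Critical path: A → C → D.

Variance along critical path = 7.111 + 5.444 + 0.111 = 12.667; σ = √12.667 = 3.559 days.
Z = (18 − 14) / 3.559 = 1.124
P(T ≤ 18) = Φ(1.124) ≈ 0.869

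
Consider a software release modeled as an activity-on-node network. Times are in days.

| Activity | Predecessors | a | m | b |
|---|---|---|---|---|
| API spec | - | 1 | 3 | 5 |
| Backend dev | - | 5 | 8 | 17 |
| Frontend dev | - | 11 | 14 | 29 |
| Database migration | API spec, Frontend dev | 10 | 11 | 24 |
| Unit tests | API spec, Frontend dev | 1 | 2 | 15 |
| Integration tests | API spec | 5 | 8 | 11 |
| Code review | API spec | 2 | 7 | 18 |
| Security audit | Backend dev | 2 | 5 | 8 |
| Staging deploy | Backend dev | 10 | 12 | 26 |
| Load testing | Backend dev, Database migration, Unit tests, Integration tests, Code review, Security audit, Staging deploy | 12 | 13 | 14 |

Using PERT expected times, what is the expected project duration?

te_API spec = (1 + 4·3 + 5)/6 = 18/6 = 3
te_Backend dev = (5 + 4·8 + 17)/6 = 54/6 = 9
te_Frontend dev = (11 + 4·14 + 29)/6 = 96/6 = 16
te_Database migration = (10 + 4·11 + 24)/6 = 78/6 = 13
te_Unit tests = (1 + 4·2 + 15)/6 = 24/6 = 4
te_Integration tests = (5 + 4·8 + 11)/6 = 48/6 = 8
te_Code review = (2 + 4·7 + 18)/6 = 48/6 = 8
te_Security audit = (2 + 4·5 + 8)/6 = 30/6 = 5
te_Staging deploy = (10 + 4·12 + 26)/6 = 84/6 = 14
te_Load testing = (12 + 4·13 + 14)/6 = 78/6 = 13

Forward pass:
ES_API spec = 0; EF_API spec = 3
ES_Backend dev = 0; EF_Backend dev = 9
ES_Frontend dev = 0; EF_Frontend dev = 16
ES_Database migration = max(EF_API spec=3, EF_Frontend dev=16) = 16; EF_Database migration = 16+13 = 29
ES_Unit tests = max(EF_API spec=3, EF_Frontend dev=16) = 16; EF_Unit tests = 16+4 = 20
ES_Integration tests = 3; EF_Integration tests = 3+8 = 11
ES_Code review = 3; EF_Code review = 3+8 = 11
ES_Security audit = 9; EF_Security audit = 9+5 = 14
ES_Staging deploy = 9; EF_Staging deploy = 9+14 = 23
ES_Load testing = max(EF_Backend dev=9, EF_Database migration=29, EF_Unit tests=20, EF_Integration tests=11, EF_Code review=11, EF_Security audit=14, EF_Staging deploy=23) = 29; EF_Load testing = 29+13 = 42
Expected project duration μ = 42 days. Critical path: Frontend dev → Database migration → Load testing.

42 days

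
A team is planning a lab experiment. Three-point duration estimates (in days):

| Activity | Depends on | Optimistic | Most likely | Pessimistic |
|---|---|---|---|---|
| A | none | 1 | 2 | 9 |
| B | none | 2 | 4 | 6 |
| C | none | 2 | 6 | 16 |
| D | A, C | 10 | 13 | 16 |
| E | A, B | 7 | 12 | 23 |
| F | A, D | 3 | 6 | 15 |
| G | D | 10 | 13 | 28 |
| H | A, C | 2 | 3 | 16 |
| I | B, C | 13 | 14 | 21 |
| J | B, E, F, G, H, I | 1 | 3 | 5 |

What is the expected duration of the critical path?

te_A = (1 + 4·2 + 9)/6 = 18/6 = 3
te_B = (2 + 4·4 + 6)/6 = 24/6 = 4
te_C = (2 + 4·6 + 16)/6 = 42/6 = 7
te_D = (10 + 4·13 + 16)/6 = 78/6 = 13
te_E = (7 + 4·12 + 23)/6 = 78/6 = 13
te_F = (3 + 4·6 + 15)/6 = 42/6 = 7
te_G = (10 + 4·13 + 28)/6 = 90/6 = 15
te_H = (2 + 4·3 + 16)/6 = 30/6 = 5
te_I = (13 + 4·14 + 21)/6 = 90/6 = 15
te_J = (1 + 4·3 + 5)/6 = 18/6 = 3

Forward pass:
ES_A = 0; EF_A = 3
ES_B = 0; EF_B = 4
ES_C = 0; EF_C = 7
ES_D = max(EF_A=3, EF_C=7) = 7; EF_D = 7+13 = 20
ES_E = max(EF_A=3, EF_B=4) = 4; EF_E = 4+13 = 17
ES_F = max(EF_A=3, EF_D=20) = 20; EF_F = 20+7 = 27
ES_G = 20; EF_G = 20+15 = 35
ES_H = max(EF_A=3, EF_C=7) = 7; EF_H = 7+5 = 12
ES_I = max(EF_B=4, EF_C=7) = 7; EF_I = 7+15 = 22
ES_J = max(EF_B=4, EF_E=17, EF_F=27, EF_G=35, EF_H=12, EF_I=22) = 35; EF_J = 35+3 = 38
Expected project duration μ = 38 days. Critical path: C → D → G → J.

38 days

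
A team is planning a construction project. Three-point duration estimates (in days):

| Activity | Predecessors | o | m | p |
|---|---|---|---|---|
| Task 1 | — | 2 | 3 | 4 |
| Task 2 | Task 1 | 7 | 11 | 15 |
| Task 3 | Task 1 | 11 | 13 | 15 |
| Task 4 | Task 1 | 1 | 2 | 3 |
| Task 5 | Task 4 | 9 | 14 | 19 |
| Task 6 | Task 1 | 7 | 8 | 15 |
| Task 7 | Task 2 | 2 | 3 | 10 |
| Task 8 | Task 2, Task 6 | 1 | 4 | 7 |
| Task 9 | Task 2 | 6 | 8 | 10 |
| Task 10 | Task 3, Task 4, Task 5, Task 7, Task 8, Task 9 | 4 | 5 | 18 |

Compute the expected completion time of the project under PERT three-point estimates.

29 days

te_Task 1 = (2 + 4·3 + 4)/6 = 18/6 = 3
te_Task 2 = (7 + 4·11 + 15)/6 = 66/6 = 11
te_Task 3 = (11 + 4·13 + 15)/6 = 78/6 = 13
te_Task 4 = (1 + 4·2 + 3)/6 = 12/6 = 2
te_Task 5 = (9 + 4·14 + 19)/6 = 84/6 = 14
te_Task 6 = (7 + 4·8 + 15)/6 = 54/6 = 9
te_Task 7 = (2 + 4·3 + 10)/6 = 24/6 = 4
te_Task 8 = (1 + 4·4 + 7)/6 = 24/6 = 4
te_Task 9 = (6 + 4·8 + 10)/6 = 48/6 = 8
te_Task 10 = (4 + 4·5 + 18)/6 = 42/6 = 7

Forward pass:
ES_Task 1 = 0; EF_Task 1 = 3
ES_Task 2 = 3; EF_Task 2 = 3+11 = 14
ES_Task 3 = 3; EF_Task 3 = 3+13 = 16
ES_Task 4 = 3; EF_Task 4 = 3+2 = 5
ES_Task 5 = 5; EF_Task 5 = 5+14 = 19
ES_Task 6 = 3; EF_Task 6 = 3+9 = 12
ES_Task 7 = 14; EF_Task 7 = 14+4 = 18
ES_Task 8 = max(EF_Task 2=14, EF_Task 6=12) = 14; EF_Task 8 = 14+4 = 18
ES_Task 9 = 14; EF_Task 9 = 14+8 = 22
ES_Task 10 = max(EF_Task 3=16, EF_Task 4=5, EF_Task 5=19, EF_Task 7=18, EF_Task 8=18, EF_Task 9=22) = 22; EF_Task 10 = 22+7 = 29
Expected project duration μ = 29 days. Critical path: Task 1 → Task 2 → Task 9 → Task 10.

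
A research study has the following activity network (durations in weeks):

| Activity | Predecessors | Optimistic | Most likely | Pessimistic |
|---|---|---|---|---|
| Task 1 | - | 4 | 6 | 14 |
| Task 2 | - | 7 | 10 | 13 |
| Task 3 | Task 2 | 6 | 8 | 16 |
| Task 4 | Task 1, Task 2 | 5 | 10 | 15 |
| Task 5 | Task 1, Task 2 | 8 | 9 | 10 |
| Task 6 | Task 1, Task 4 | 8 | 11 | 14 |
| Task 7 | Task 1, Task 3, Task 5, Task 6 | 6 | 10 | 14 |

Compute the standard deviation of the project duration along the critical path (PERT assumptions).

te_Task 1 = (4 + 4·6 + 14)/6 = 42/6 = 7; σ²_Task 1 = ((14−4)/6)² = 2.778
te_Task 2 = (7 + 4·10 + 13)/6 = 60/6 = 10; σ²_Task 2 = ((13−7)/6)² = 1.000
te_Task 3 = (6 + 4·8 + 16)/6 = 54/6 = 9; σ²_Task 3 = ((16−6)/6)² = 2.778
te_Task 4 = (5 + 4·10 + 15)/6 = 60/6 = 10; σ²_Task 4 = ((15−5)/6)² = 2.778
te_Task 5 = (8 + 4·9 + 10)/6 = 54/6 = 9; σ²_Task 5 = ((10−8)/6)² = 0.111
te_Task 6 = (8 + 4·11 + 14)/6 = 66/6 = 11; σ²_Task 6 = ((14−8)/6)² = 1.000
te_Task 7 = (6 + 4·10 + 14)/6 = 60/6 = 10; σ²_Task 7 = ((14−6)/6)² = 1.778

Forward pass:
ES_Task 1 = 0; EF_Task 1 = 7
ES_Task 2 = 0; EF_Task 2 = 10
ES_Task 3 = 10; EF_Task 3 = 10+9 = 19
ES_Task 4 = max(EF_Task 1=7, EF_Task 2=10) = 10; EF_Task 4 = 10+10 = 20
ES_Task 5 = max(EF_Task 1=7, EF_Task 2=10) = 10; EF_Task 5 = 10+9 = 19
ES_Task 6 = max(EF_Task 1=7, EF_Task 4=20) = 20; EF_Task 6 = 20+11 = 31
ES_Task 7 = max(EF_Task 1=7, EF_Task 3=19, EF_Task 5=19, EF_Task 6=31) = 31; EF_Task 7 = 31+10 = 41
Expected project duration μ = 41 weeks. Critical path: Task 2 → Task 4 → Task 6 → Task 7.

Variance along critical path = 1.000 + 2.778 + 1.000 + 1.778 = 6.556
σ = √6.556 = 2.560 weeks

2.56 weeks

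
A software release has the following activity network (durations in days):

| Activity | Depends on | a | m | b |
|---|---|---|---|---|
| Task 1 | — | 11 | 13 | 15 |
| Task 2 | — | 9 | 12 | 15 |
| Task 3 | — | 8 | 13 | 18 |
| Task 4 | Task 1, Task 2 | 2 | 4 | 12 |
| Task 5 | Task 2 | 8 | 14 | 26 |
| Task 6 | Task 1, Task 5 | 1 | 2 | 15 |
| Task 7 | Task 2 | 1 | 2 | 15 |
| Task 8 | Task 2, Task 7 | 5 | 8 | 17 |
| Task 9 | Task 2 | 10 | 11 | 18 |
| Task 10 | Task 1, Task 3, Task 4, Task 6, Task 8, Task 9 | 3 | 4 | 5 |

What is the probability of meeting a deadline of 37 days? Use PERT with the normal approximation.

0.694

te_Task 1 = (11 + 4·13 + 15)/6 = 78/6 = 13; σ²_Task 1 = ((15−11)/6)² = 0.444
te_Task 2 = (9 + 4·12 + 15)/6 = 72/6 = 12; σ²_Task 2 = ((15−9)/6)² = 1.000
te_Task 3 = (8 + 4·13 + 18)/6 = 78/6 = 13; σ²_Task 3 = ((18−8)/6)² = 2.778
te_Task 4 = (2 + 4·4 + 12)/6 = 30/6 = 5; σ²_Task 4 = ((12−2)/6)² = 2.778
te_Task 5 = (8 + 4·14 + 26)/6 = 90/6 = 15; σ²_Task 5 = ((26−8)/6)² = 9.000
te_Task 6 = (1 + 4·2 + 15)/6 = 24/6 = 4; σ²_Task 6 = ((15−1)/6)² = 5.444
te_Task 7 = (1 + 4·2 + 15)/6 = 24/6 = 4; σ²_Task 7 = ((15−1)/6)² = 5.444
te_Task 8 = (5 + 4·8 + 17)/6 = 54/6 = 9; σ²_Task 8 = ((17−5)/6)² = 4.000
te_Task 9 = (10 + 4·11 + 18)/6 = 72/6 = 12; σ²_Task 9 = ((18−10)/6)² = 1.778
te_Task 10 = (3 + 4·4 + 5)/6 = 24/6 = 4; σ²_Task 10 = ((5−3)/6)² = 0.111

Forward pass:
ES_Task 1 = 0; EF_Task 1 = 13
ES_Task 2 = 0; EF_Task 2 = 12
ES_Task 3 = 0; EF_Task 3 = 13
ES_Task 4 = max(EF_Task 1=13, EF_Task 2=12) = 13; EF_Task 4 = 13+5 = 18
ES_Task 5 = 12; EF_Task 5 = 12+15 = 27
ES_Task 6 = max(EF_Task 1=13, EF_Task 5=27) = 27; EF_Task 6 = 27+4 = 31
ES_Task 7 = 12; EF_Task 7 = 12+4 = 16
ES_Task 8 = max(EF_Task 2=12, EF_Task 7=16) = 16; EF_Task 8 = 16+9 = 25
ES_Task 9 = 12; EF_Task 9 = 12+12 = 24
ES_Task 10 = max(EF_Task 1=13, EF_Task 3=13, EF_Task 4=18, EF_Task 6=31, EF_Task 8=25, EF_Task 9=24) = 31; EF_Task 10 = 31+4 = 35
Expected project duration μ = 35 days. Critical path: Task 2 → Task 5 → Task 6 → Task 10.

Variance along critical path = 1.000 + 9.000 + 5.444 + 0.111 = 15.556; σ = √15.556 = 3.944 days.
Z = (37 − 35) / 3.944 = 0.507
P(T ≤ 37) = Φ(0.507) ≈ 0.694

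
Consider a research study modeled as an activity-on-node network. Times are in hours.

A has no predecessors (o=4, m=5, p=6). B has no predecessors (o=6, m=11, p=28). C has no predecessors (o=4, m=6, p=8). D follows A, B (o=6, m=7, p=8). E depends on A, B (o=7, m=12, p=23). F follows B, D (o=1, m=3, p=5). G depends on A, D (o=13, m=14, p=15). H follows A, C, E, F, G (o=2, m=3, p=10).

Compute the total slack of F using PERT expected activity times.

11 hours

te_A = (4 + 4·5 + 6)/6 = 30/6 = 5
te_B = (6 + 4·11 + 28)/6 = 78/6 = 13
te_C = (4 + 4·6 + 8)/6 = 36/6 = 6
te_D = (6 + 4·7 + 8)/6 = 42/6 = 7
te_E = (7 + 4·12 + 23)/6 = 78/6 = 13
te_F = (1 + 4·3 + 5)/6 = 18/6 = 3
te_G = (13 + 4·14 + 15)/6 = 84/6 = 14
te_H = (2 + 4·3 + 10)/6 = 24/6 = 4

Forward pass:
ES_A = 0; EF_A = 5
ES_B = 0; EF_B = 13
ES_C = 0; EF_C = 6
ES_D = max(EF_A=5, EF_B=13) = 13; EF_D = 13+7 = 20
ES_E = max(EF_A=5, EF_B=13) = 13; EF_E = 13+13 = 26
ES_F = max(EF_B=13, EF_D=20) = 20; EF_F = 20+3 = 23
ES_G = max(EF_A=5, EF_D=20) = 20; EF_G = 20+14 = 34
ES_H = max(EF_A=5, EF_C=6, EF_E=26, EF_F=23, EF_G=34) = 34; EF_H = 34+4 = 38
Expected project duration μ = 38 hours. Critical path: B → D → G → H.

Backward pass:
LF_H = 38; LS_H = 38−4 = 34
LF_G = LS_H = 34; LS_G = 34−14 = 20
LF_F = LS_H = 34; LS_F = 34−3 = 31
LF_E = LS_H = 34; LS_E = 34−13 = 21
LF_D = min(LS_F=31, LS_G=20) = 20; LS_D = 20−7 = 13
LF_C = LS_H = 34; LS_C = 34−6 = 28
LF_B = min(LS_D=13, LS_E=21, LS_F=31) = 13; LS_B = 13−13 = 0
LF_A = min(LS_D=13, LS_E=21, LS_G=20, LS_H=34) = 13; LS_A = 13−5 = 8
Slack_F = LS_F − ES_F = 31 − 20 = 11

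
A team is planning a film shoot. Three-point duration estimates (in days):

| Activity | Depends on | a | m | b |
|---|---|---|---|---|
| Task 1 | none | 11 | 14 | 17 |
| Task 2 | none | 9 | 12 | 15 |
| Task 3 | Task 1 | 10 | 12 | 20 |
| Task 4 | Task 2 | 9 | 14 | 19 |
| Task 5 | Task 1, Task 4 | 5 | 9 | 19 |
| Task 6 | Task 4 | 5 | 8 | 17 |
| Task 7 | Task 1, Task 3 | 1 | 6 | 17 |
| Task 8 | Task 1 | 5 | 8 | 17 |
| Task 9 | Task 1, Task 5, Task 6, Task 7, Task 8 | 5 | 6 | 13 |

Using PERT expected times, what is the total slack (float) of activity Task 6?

te_Task 1 = (11 + 4·14 + 17)/6 = 84/6 = 14
te_Task 2 = (9 + 4·12 + 15)/6 = 72/6 = 12
te_Task 3 = (10 + 4·12 + 20)/6 = 78/6 = 13
te_Task 4 = (9 + 4·14 + 19)/6 = 84/6 = 14
te_Task 5 = (5 + 4·9 + 19)/6 = 60/6 = 10
te_Task 6 = (5 + 4·8 + 17)/6 = 54/6 = 9
te_Task 7 = (1 + 4·6 + 17)/6 = 42/6 = 7
te_Task 8 = (5 + 4·8 + 17)/6 = 54/6 = 9
te_Task 9 = (5 + 4·6 + 13)/6 = 42/6 = 7

Forward pass:
ES_Task 1 = 0; EF_Task 1 = 14
ES_Task 2 = 0; EF_Task 2 = 12
ES_Task 3 = 14; EF_Task 3 = 14+13 = 27
ES_Task 4 = 12; EF_Task 4 = 12+14 = 26
ES_Task 5 = max(EF_Task 1=14, EF_Task 4=26) = 26; EF_Task 5 = 26+10 = 36
ES_Task 6 = 26; EF_Task 6 = 26+9 = 35
ES_Task 7 = max(EF_Task 1=14, EF_Task 3=27) = 27; EF_Task 7 = 27+7 = 34
ES_Task 8 = 14; EF_Task 8 = 14+9 = 23
ES_Task 9 = max(EF_Task 1=14, EF_Task 5=36, EF_Task 6=35, EF_Task 7=34, EF_Task 8=23) = 36; EF_Task 9 = 36+7 = 43
Expected project duration μ = 43 days. Critical path: Task 2 → Task 4 → Task 5 → Task 9.

Backward pass:
LF_Task 9 = 43; LS_Task 9 = 43−7 = 36
LF_Task 8 = LS_Task 9 = 36; LS_Task 8 = 36−9 = 27
LF_Task 7 = LS_Task 9 = 36; LS_Task 7 = 36−7 = 29
LF_Task 6 = LS_Task 9 = 36; LS_Task 6 = 36−9 = 27
LF_Task 5 = LS_Task 9 = 36; LS_Task 5 = 36−10 = 26
LF_Task 4 = min(LS_Task 5=26, LS_Task 6=27) = 26; LS_Task 4 = 26−14 = 12
LF_Task 3 = LS_Task 7 = 29; LS_Task 3 = 29−13 = 16
LF_Task 2 = LS_Task 4 = 12; LS_Task 2 = 12−12 = 0
LF_Task 1 = min(LS_Task 3=16, LS_Task 5=26, LS_Task 7=29, LS_Task 8=27, LS_Task 9=36) = 16; LS_Task 1 = 16−14 = 2
Slack_Task 6 = LS_Task 6 − ES_Task 6 = 27 − 26 = 1

1 days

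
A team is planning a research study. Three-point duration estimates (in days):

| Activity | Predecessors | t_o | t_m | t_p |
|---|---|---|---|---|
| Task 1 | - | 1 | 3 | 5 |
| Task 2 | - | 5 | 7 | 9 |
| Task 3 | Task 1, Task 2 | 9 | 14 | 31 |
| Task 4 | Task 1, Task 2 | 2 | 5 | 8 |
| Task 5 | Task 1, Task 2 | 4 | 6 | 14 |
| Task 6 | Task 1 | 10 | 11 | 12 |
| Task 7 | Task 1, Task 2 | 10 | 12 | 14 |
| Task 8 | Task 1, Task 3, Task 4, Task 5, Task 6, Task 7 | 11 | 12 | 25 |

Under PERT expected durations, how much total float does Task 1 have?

4 days

te_Task 1 = (1 + 4·3 + 5)/6 = 18/6 = 3
te_Task 2 = (5 + 4·7 + 9)/6 = 42/6 = 7
te_Task 3 = (9 + 4·14 + 31)/6 = 96/6 = 16
te_Task 4 = (2 + 4·5 + 8)/6 = 30/6 = 5
te_Task 5 = (4 + 4·6 + 14)/6 = 42/6 = 7
te_Task 6 = (10 + 4·11 + 12)/6 = 66/6 = 11
te_Task 7 = (10 + 4·12 + 14)/6 = 72/6 = 12
te_Task 8 = (11 + 4·12 + 25)/6 = 84/6 = 14

Forward pass:
ES_Task 1 = 0; EF_Task 1 = 3
ES_Task 2 = 0; EF_Task 2 = 7
ES_Task 3 = max(EF_Task 1=3, EF_Task 2=7) = 7; EF_Task 3 = 7+16 = 23
ES_Task 4 = max(EF_Task 1=3, EF_Task 2=7) = 7; EF_Task 4 = 7+5 = 12
ES_Task 5 = max(EF_Task 1=3, EF_Task 2=7) = 7; EF_Task 5 = 7+7 = 14
ES_Task 6 = 3; EF_Task 6 = 3+11 = 14
ES_Task 7 = max(EF_Task 1=3, EF_Task 2=7) = 7; EF_Task 7 = 7+12 = 19
ES_Task 8 = max(EF_Task 1=3, EF_Task 3=23, EF_Task 4=12, EF_Task 5=14, EF_Task 6=14, EF_Task 7=19) = 23; EF_Task 8 = 23+14 = 37
Expected project duration μ = 37 days. Critical path: Task 2 → Task 3 → Task 8.

Backward pass:
LF_Task 8 = 37; LS_Task 8 = 37−14 = 23
LF_Task 7 = LS_Task 8 = 23; LS_Task 7 = 23−12 = 11
LF_Task 6 = LS_Task 8 = 23; LS_Task 6 = 23−11 = 12
LF_Task 5 = LS_Task 8 = 23; LS_Task 5 = 23−7 = 16
LF_Task 4 = LS_Task 8 = 23; LS_Task 4 = 23−5 = 18
LF_Task 3 = LS_Task 8 = 23; LS_Task 3 = 23−16 = 7
LF_Task 2 = min(LS_Task 3=7, LS_Task 4=18, LS_Task 5=16, LS_Task 7=11) = 7; LS_Task 2 = 7−7 = 0
LF_Task 1 = min(LS_Task 3=7, LS_Task 4=18, LS_Task 5=16, LS_Task 6=12, LS_Task 7=11, LS_Task 8=23) = 7; LS_Task 1 = 7−3 = 4
Slack_Task 1 = LS_Task 1 − ES_Task 1 = 4 − 0 = 4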